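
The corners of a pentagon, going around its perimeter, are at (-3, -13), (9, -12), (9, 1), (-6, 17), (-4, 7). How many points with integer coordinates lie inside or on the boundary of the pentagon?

274

By the shoelace formula, twice the signed area is |((-3)·(-12) − 9·(-13)) + (9·1 − 9·(-12)) + (9·17 − (-6)·1) + ((-6)·7 − (-4)·17) + ((-4)·(-13) − (-3)·7)| = 528, so the area is 264.
Along each edge there are gcd(|Δx|,|Δy|)+1 lattice points, so counting each shared vertex once the boundary has gcd(12,1) + gcd(0,13) + gcd(15,16) + gcd(2,10) + gcd(1,20) = 1+13+1+2+1 = 18.
Pick's theorem gives I = A − B/2 + 1 = 264 − 18/2 + 1 = 256, so the closed region contains I + B = 256 + 18 = 274 lattice points.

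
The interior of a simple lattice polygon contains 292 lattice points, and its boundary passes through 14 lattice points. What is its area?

298

By Pick's theorem, A = I + B/2 − 1 = 292 + 14/2 − 1 = 298.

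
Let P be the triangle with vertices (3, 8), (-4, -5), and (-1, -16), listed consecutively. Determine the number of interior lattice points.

Using the shoelace formula, 2A = |(3·(-5) − (-4)·8) + ((-4)·(-16) − (-1)·(-5)) + ((-1)·8 − 3·(-16))| = 116, so the area is 58.
The number of boundary lattice points is Σ gcd(|Δx|,|Δy|) = gcd(7,13) + gcd(3,11) + gcd(4,24) = 1+1+4 = 6.
Pick's theorem gives I = A − B/2 + 1 = 58 − 6/2 + 1 = 56.

56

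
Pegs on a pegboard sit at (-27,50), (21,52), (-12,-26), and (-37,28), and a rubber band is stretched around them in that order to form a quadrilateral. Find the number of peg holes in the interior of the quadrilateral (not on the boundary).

2381

By the shoelace formula, twice the signed area is |((-27)·52 − 21·50) + (21·(-26) − (-12)·52) + ((-12)·28 − (-37)·(-26)) + ((-37)·50 − (-27)·28)| = 4768, so the area is 2384.
Summing gcd(|Δx|,|Δy|) over the edges gives the boundary count: gcd(48,2) + gcd(33,78) + gcd(25,54) + gcd(10,22) = 2+3+1+2 = 8.
By Pick's theorem A = I + B/2 − 1, so I = 2384 − 8/2 + 1 = 2381.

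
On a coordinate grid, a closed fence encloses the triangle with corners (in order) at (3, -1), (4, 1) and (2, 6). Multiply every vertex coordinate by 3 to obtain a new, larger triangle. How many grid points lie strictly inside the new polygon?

37

Using the shoelace formula, 2A = |[3·1 − 4·(-1)] + [4·6 − 2·1] + [2·(-1) − 3·6]| = 9, so the area is 9/2.
Along each edge there are gcd(|Δx|,|Δy|)+1 lattice points, so counting each shared vertex once the boundary has gcd(1,2) + gcd(2,5) + gcd(1,7) = 1+1+1 = 3.
Scaling by 3 multiplies the area by 3² = 9 (so the new area is 81/2) and multiplies the boundary lattice-point count by 3, giving 9.
By Pick's theorem, the interior count of the dilated polygon is 81/2 − 9/2 + 1 = 37.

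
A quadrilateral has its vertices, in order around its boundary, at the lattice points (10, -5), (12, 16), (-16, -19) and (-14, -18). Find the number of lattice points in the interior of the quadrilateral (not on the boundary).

Using the shoelace formula, 2A = |[10·16 − 12·(-5)] + [12·(-19) − (-16)·16] + [(-16)·(-18) − (-14)·(-19)] + [(-14)·(-5) − 10·(-18)]| = 520, so the area is 260.
Along each edge there are gcd(|Δx|,|Δy|)+1 lattice points, so counting each shared vertex once the boundary has gcd(2,21) + gcd(28,35) + gcd(2,1) + gcd(24,13) = 1+7+1+1 = 10.
By Pick's theorem A = I + B/2 − 1, so I = 260 − 10/2 + 1 = 256.

256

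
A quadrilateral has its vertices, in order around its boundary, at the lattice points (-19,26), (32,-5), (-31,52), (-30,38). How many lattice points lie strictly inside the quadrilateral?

Using the shoelace formula, 2A = |((-19)·(-5) − 32·26) + (32·52 − (-31)·(-5)) + ((-31)·38 − (-30)·52) + ((-30)·26 − (-19)·38)| = 1096, so the area is 548.
Summing gcd(|Δx|,|Δy|) over the edges gives the boundary count: gcd(51,31) + gcd(63,57) + gcd(1,14) + gcd(11,12) = 1+3+1+1 = 6.
Pick's theorem gives I = A − B/2 + 1 = 548 − 6/2 + 1 = 546.

546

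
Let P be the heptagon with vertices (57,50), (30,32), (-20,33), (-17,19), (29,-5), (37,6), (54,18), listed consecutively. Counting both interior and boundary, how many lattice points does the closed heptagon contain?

By the shoelace formula, twice the signed area is |[57·32 − 30·50] + [30·33 − (-20)·32] + [(-20)·19 − (-17)·33] + [(-17)·(-5) − 29·19] + [29·6 − 37·(-5)] + [37·18 − 54·6] + [54·50 − 57·18]| = 4044, so the area is 2022.
The number of boundary lattice points is Σ gcd(|Δx|,|Δy|) = gcd(27,18) + gcd(50,1) + gcd(3,14) + gcd(46,24) + gcd(8,11) + gcd(17,12) + gcd(3,32) = 9+1+1+2+1+1+1 = 16.
Pick's theorem gives I = A − B/2 + 1 = 2022 − 16/2 + 1 = 2015, so the closed region contains I + B = 2015 + 16 = 2031 lattice points.

2031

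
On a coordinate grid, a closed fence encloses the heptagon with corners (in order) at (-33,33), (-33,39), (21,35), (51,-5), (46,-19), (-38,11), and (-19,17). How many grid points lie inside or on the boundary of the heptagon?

By the shoelace formula, twice the signed area is |((-33)·39 − (-33)·33) + ((-33)·35 − 21·39) + (21·(-5) − 51·35) + (51·(-19) − 46·(-5)) + (46·11 − (-38)·(-19)) + ((-38)·17 − (-19)·11) + ((-19)·33 − (-33)·17)| = 5520, so the area is 2760.
The number of boundary lattice points is Σ gcd(|Δx|,|Δy|) = gcd(0,6) + gcd(54,4) + gcd(30,40) + gcd(5,14) + gcd(84,30) + gcd(19,6) + gcd(14,16) = 6+2+10+1+6+1+2 = 28.
Pick's theorem gives I = A − B/2 + 1 = 2760 − 28/2 + 1 = 2747, so the closed region contains I + B = 2747 + 28 = 2775 lattice points.

2775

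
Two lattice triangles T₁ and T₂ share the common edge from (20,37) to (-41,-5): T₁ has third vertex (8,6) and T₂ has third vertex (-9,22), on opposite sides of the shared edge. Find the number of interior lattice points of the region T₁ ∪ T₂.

The union is the simple quadrilateral with vertices (20,37), (8,6), (-41,-5), (-9,22) in order.
Using the shoelace formula, 2A = |(20·6 − 8·37) + (8·(-5) − (-41)·6) + ((-41)·22 − (-9)·(-5)) + ((-9)·37 − 20·22)| = 1690, so the area is 845.
Summing gcd(|Δx|,|Δy|) over the edges gives the boundary count: gcd(12,31) + gcd(49,11) + gcd(32,27) + gcd(29,15) = 1+1+1+1 = 4.
By Pick's theorem I = A − B/2 + 1 = 845 − 4/2 + 1 = 844.

844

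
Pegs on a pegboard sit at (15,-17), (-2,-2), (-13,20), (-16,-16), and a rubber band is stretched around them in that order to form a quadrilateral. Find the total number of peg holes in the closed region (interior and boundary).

The shoelace formula gives twice the area as |(15·(-2) − (-2)·(-17)) + ((-2)·20 − (-13)·(-2)) + ((-13)·(-16) − (-16)·20) + ((-16)·(-17) − 15·(-16))| = 910, so the area is 455.
Along each edge there are gcd(|Δx|,|Δy|)+1 lattice points, so counting each shared vertex once the boundary has gcd(17,15) + gcd(11,22) + gcd(3,36) + gcd(31,1) = 1+11+3+1 = 16.
Pick's theorem gives I = A − B/2 + 1 = 455 − 16/2 + 1 = 448, so the closed region contains I + B = 448 + 16 = 464 lattice points.

464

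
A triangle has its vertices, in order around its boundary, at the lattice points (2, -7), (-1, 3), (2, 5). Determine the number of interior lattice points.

12

The shoelace formula gives twice the area as |(2·3 − (-1)·(-7)) + ((-1)·5 − 2·3) + (2·(-7) − 2·5)| = 36, so the area is 18.
The number of boundary lattice points is Σ gcd(|Δx|,|Δy|) = gcd(3,10) + gcd(3,2) + gcd(0,12) = 1+1+12 = 14.
By Pick's theorem A = I + B/2 − 1, so I = 18 − 14/2 + 1 = 12.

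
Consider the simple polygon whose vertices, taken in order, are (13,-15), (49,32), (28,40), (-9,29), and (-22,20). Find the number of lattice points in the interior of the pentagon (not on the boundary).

1939

By the shoelace formula, twice the signed area is |(13·32 − 49·(-15)) + (49·40 − 28·32) + (28·29 − (-9)·40) + ((-9)·20 − (-22)·29) + ((-22)·(-15) − 13·20)| = 3915, so the area is 3915/2.
The number of boundary lattice points is Σ gcd(|Δx|,|Δy|) = gcd(36,47) + gcd(21,8) + gcd(37,11) + gcd(13,9) + gcd(35,35) = 1+1+1+1+35 = 39.
By Pick's theorem A = I + B/2 − 1, so I = 3915/2 − 39/2 + 1 = 1939.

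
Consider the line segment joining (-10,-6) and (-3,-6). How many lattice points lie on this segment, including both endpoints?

The number of lattice points on a segment between lattice points is gcd(|Δx|,|Δy|) + 1 = gcd(7,0) + 1 = 7 + 1 = 8.

8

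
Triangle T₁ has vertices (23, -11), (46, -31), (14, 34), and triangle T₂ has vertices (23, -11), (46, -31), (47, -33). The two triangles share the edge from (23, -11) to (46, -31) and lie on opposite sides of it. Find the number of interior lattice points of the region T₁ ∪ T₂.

435

The union is the simple quadrilateral with vertices (23, -11), (14, 34), (46, -31), (47, -33) in order.
By the shoelace formula, twice the signed area is |[23·34 − 14·(-11)] + [14·(-31) − 46·34] + [46·(-33) − 47·(-31)] + [47·(-11) − 23·(-33)]| = 881, so the area is 440.5.
Along each edge there are gcd(|Δx|,|Δy|)+1 lattice points, so counting each shared vertex once the boundary has gcd(9,45) + gcd(32,65) + gcd(1,2) + gcd(24,22) = 9+1+1+2 = 13.
By Pick's theorem I = A − B/2 + 1 = 440.5 − 13/2 + 1 = 435.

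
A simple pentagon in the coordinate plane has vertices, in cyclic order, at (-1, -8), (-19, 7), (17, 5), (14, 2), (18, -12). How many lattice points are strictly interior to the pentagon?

380

By the shoelace formula, twice the signed area is |((-1)·7 − (-19)·(-8)) + ((-19)·5 − 17·7) + (17·2 − 14·5) + (14·(-12) − 18·2) + (18·(-8) − (-1)·(-12))| = 769, so the area is 384.5.
The number of boundary lattice points is Σ gcd(|Δx|,|Δy|) = gcd(18,15) + gcd(36,2) + gcd(3,3) + gcd(4,14) + gcd(19,4) = 3+2+3+2+1 = 11.
By Pick's theorem A = I + B/2 − 1, so I = 384.5 − 11/2 + 1 = 380.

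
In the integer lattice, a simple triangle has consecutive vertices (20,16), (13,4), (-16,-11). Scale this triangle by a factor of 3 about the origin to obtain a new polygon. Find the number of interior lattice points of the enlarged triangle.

1078

The shoelace formula gives twice the area as |[20·4 − 13·16] + [13·(-11) − (-16)·4] + [(-16)·16 − 20·(-11)]| = 243, so the area is 243/2.
The number of boundary lattice points is Σ gcd(|Δx|,|Δy|) = gcd(7,12) + gcd(29,15) + gcd(36,27) = 1+1+9 = 11.
Scaling by 3 multiplies the area by 3² = 9 (so the new area is 1093.5) and multiplies the boundary lattice-point count by 3, giving 33.
By Pick's theorem, the interior count of the dilated polygon is 1093.5 − 33/2 + 1 = 1078.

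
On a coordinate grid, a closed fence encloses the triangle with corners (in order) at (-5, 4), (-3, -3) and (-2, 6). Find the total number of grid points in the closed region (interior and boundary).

Using the shoelace formula, 2A = |((-5)·(-3) − (-3)·4) + ((-3)·6 − (-2)·(-3)) + ((-2)·4 − (-5)·6)| = 25, so the area is 25/2.
The number of boundary lattice points is Σ gcd(|Δx|,|Δy|) = gcd(2,7) + gcd(1,9) + gcd(3,2) = 1+1+1 = 3.
Pick's theorem gives I = A − B/2 + 1 = 25/2 − 3/2 + 1 = 12, so the closed region contains I + B = 12 + 3 = 15 lattice points.

15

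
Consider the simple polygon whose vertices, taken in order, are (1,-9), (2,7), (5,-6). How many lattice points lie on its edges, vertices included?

3

Summing gcd(|Δx|,|Δy|) over the edges gives the boundary count: gcd(1,16) + gcd(3,13) + gcd(4,3) = 1+1+1 = 3.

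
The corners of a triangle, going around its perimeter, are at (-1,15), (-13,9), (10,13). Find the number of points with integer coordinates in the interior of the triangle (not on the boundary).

The shoelace formula gives twice the area as |((-1)·9 − (-13)·15) + ((-13)·13 − 10·9) + (10·15 − (-1)·13)| = 90, so the area is 45.
Along each edge there are gcd(|Δx|,|Δy|)+1 lattice points, so counting each shared vertex once the boundary has gcd(12,6) + gcd(23,4) + gcd(11,2) = 6+1+1 = 8.
By Pick's theorem A = I + B/2 − 1, so I = 45 − 8/2 + 1 = 42.

42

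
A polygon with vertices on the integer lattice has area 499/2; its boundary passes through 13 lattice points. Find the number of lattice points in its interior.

244

Pick's theorem A = I + B/2 − 1 rearranges to I = A − B/2 + 1 = 499/2 − 13/2 + 1 = 244.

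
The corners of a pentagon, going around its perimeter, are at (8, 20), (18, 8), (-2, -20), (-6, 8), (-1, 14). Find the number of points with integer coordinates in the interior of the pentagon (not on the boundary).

Using the shoelace formula, 2A = |(8·8 − 18·20) + (18·(-20) − (-2)·8) + ((-2)·8 − (-6)·(-20)) + ((-6)·14 − (-1)·8) + ((-1)·20 − 8·14)| = 984, so the area is 492.
Summing gcd(|Δx|,|Δy|) over the edges gives the boundary count: gcd(10,12) + gcd(20,28) + gcd(4,28) + gcd(5,6) + gcd(9,6) = 2+4+4+1+3 = 14.
Pick's theorem gives I = A − B/2 + 1 = 492 − 14/2 + 1 = 486.

486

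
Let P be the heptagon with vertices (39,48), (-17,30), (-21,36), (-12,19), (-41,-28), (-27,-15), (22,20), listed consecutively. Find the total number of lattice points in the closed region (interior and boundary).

By the shoelace formula, twice the signed area is |(39·30 − (-17)·48) + ((-17)·36 − (-21)·30) + ((-21)·19 − (-12)·36) + ((-12)·(-28) − (-41)·19) + ((-41)·(-15) − (-27)·(-28)) + ((-27)·20 − 22·(-15)) + (22·48 − 39·20)| = 3077, so the area is 1538.5.
Summing gcd(|Δx|,|Δy|) over the edges gives the boundary count: gcd(56,18) + gcd(4,6) + gcd(9,17) + gcd(29,47) + gcd(14,13) + gcd(49,35) + gcd(17,28) = 2+2+1+1+1+7+1 = 15.
Pick's theorem gives I = A − B/2 + 1 = 1538.5 − 15/2 + 1 = 1532, so the closed region contains I + B = 1532 + 15 = 1547 lattice points.

1547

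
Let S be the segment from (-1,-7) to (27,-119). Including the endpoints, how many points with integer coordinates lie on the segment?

29

The number of lattice points on a segment between lattice points is gcd(|Δx|,|Δy|) + 1 = gcd(28,112) + 1 = 28 + 1 = 29.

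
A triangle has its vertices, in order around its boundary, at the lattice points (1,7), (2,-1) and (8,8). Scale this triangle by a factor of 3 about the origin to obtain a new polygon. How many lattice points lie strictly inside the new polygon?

By the shoelace formula, twice the signed area is |(1·(-1) − 2·7) + (2·8 − 8·(-1)) + (8·7 − 1·8)| = 57, so the area is 28.5.
Along each edge there are gcd(|Δx|,|Δy|)+1 lattice points, so counting each shared vertex once the boundary has gcd(1,8) + gcd(6,9) + gcd(7,1) = 1+3+1 = 5.
Scaling by 3 multiplies the area by 3² = 9 (so the new area is 256.5) and multiplies the boundary lattice-point count by 3, giving 15.
By Pick's theorem, the interior count of the dilated polygon is 256.5 − 15/2 + 1 = 250.

250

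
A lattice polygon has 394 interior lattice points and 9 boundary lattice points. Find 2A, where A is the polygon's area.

By Pick's theorem, A = I + B/2 − 1 = 394 + 9/2 − 1 = 795/2.
Hence 2A = 795.

795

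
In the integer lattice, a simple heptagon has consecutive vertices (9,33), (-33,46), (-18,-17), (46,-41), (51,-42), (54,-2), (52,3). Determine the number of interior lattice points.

4339

Using the shoelace formula, 2A = |(9·46 − (-33)·33) + ((-33)·(-17) − (-18)·46) + ((-18)·(-41) − 46·(-17)) + (46·(-42) − 51·(-41)) + (51·(-2) − 54·(-42)) + (54·3 − 52·(-2)) + (52·33 − 9·3)| = 8692, so the area is 4346.
Summing gcd(|Δx|,|Δy|) over the edges gives the boundary count: gcd(42,13) + gcd(15,63) + gcd(64,24) + gcd(5,1) + gcd(3,40) + gcd(2,5) + gcd(43,30) = 1+3+8+1+1+1+1 = 16.
By Pick's theorem A = I + B/2 − 1, so I = 4346 − 16/2 + 1 = 4339.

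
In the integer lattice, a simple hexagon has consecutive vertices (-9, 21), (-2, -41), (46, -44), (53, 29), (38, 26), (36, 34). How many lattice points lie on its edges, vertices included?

11

The number of boundary lattice points is Σ gcd(|Δx|,|Δy|) = gcd(7,62) + gcd(48,3) + gcd(7,73) + gcd(15,3) + gcd(2,8) + gcd(45,13) = 1+3+1+3+2+1 = 11.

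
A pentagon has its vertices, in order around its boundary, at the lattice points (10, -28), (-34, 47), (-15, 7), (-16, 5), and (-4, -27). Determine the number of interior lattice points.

By the shoelace formula, twice the signed area is |(10·47 − (-34)·(-28)) + ((-34)·7 − (-15)·47) + ((-15)·5 − (-16)·7) + ((-16)·(-27) − (-4)·5) + ((-4)·(-28) − 10·(-27))| = 856, so the area is 428.
The number of boundary lattice points is Σ gcd(|Δx|,|Δy|) = gcd(44,75) + gcd(19,40) + gcd(1,2) + gcd(12,32) + gcd(14,1) = 1+1+1+4+1 = 8.
By Pick's theorem A = I + B/2 − 1, so I = 428 − 8/2 + 1 = 425.

425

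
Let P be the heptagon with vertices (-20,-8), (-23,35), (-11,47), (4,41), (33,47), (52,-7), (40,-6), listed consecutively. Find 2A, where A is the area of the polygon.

6531

Using the shoelace formula, 2A = |[(-20)·35 − (-23)·(-8)] + [(-23)·47 − (-11)·35] + [(-11)·41 − 4·47] + [4·47 − 33·41] + [33·(-7) − 52·47] + [52·(-6) − 40·(-7)] + [40·(-8) − (-20)·(-6)]| = 6531, so the area is 6531/2.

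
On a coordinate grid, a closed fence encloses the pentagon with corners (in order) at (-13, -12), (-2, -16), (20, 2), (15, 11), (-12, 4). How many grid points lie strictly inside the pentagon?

By the shoelace formula, twice the signed area is |((-13)·(-16) − (-2)·(-12)) + ((-2)·2 − 20·(-16)) + (20·11 − 15·2) + (15·4 − (-12)·11) + ((-12)·(-12) − (-13)·4)| = 1078, so the area is 539.
Along each edge there are gcd(|Δx|,|Δy|)+1 lattice points, so counting each shared vertex once the boundary has gcd(11,4) + gcd(22,18) + gcd(5,9) + gcd(27,7) + gcd(1,16) = 1+2+1+1+1 = 6.
Pick's theorem gives I = A − B/2 + 1 = 539 − 6/2 + 1 = 537.

537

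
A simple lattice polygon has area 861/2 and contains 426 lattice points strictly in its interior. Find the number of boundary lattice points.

11

Pick's theorem gives A = I + B/2 − 1, so B = 2(A − I + 1) = 2(861/2 − 426 + 1) = 11.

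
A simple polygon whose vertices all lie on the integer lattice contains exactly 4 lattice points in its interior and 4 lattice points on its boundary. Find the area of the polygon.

Pick's theorem states A = I + B/2 − 1, so A = 4 + 4/2 − 1 = 5.

5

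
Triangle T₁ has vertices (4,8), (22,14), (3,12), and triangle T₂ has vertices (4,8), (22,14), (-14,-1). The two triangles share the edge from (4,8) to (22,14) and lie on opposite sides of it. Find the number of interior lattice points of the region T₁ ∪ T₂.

The union is the simple quadrilateral with vertices (4,8), (3,12), (22,14), (-14,-1) in order.
The shoelace formula gives twice the area as |[4·12 − 3·8] + [3·14 − 22·12] + [22·(-1) − (-14)·14] + [(-14)·8 − 4·(-1)]| = 132, so the area is 66.
Along each edge there are gcd(|Δx|,|Δy|)+1 lattice points, so counting each shared vertex once the boundary has gcd(1,4) + gcd(19,2) + gcd(36,15) + gcd(18,9) = 1+1+3+9 = 14.
By Pick's theorem I = A − B/2 + 1 = 66 − 14/2 + 1 = 60.

60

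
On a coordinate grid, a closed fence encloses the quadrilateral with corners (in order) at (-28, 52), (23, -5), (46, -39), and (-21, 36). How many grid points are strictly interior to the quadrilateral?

Using the shoelace formula, 2A = |((-28)·(-5) − 23·52) + (23·(-39) − 46·(-5)) + (46·36 − (-21)·(-39)) + ((-21)·52 − (-28)·36)| = 970, so the area is 485.
Along each edge there are gcd(|Δx|,|Δy|)+1 lattice points, so counting each shared vertex once the boundary has gcd(51,57) + gcd(23,34) + gcd(67,75) + gcd(7,16) = 3+1+1+1 = 6.
Pick's theorem gives I = A − B/2 + 1 = 485 − 6/2 + 1 = 483.

483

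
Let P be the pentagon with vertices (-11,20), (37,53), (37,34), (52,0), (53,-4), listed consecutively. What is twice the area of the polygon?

2986

The shoelace formula gives twice the area as |((-11)·53 − 37·20) + (37·34 − 37·53) + (37·0 − 52·34) + (52·(-4) − 53·0) + (53·20 − (-11)·(-4))| = 2986, so the area is 1493.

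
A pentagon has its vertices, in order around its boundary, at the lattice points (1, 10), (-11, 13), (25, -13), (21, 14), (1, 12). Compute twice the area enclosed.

800

Using the shoelace formula, 2A = |(1·13 − (-11)·10) + ((-11)·(-13) − 25·13) + (25·14 − 21·(-13)) + (21·12 − 1·14) + (1·10 − 1·12)| = 800, so the area is 400.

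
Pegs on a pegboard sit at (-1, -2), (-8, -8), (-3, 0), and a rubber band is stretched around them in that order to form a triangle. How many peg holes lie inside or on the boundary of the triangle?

16

The shoelace formula gives twice the area as |[(-1)·(-8) − (-8)·(-2)] + [(-8)·0 − (-3)·(-8)] + [(-3)·(-2) − (-1)·0]| = 26, so the area is 13.
Along each edge there are gcd(|Δx|,|Δy|)+1 lattice points, so counting each shared vertex once the boundary has gcd(7,6) + gcd(5,8) + gcd(2,2) = 1+1+2 = 4.
Pick's theorem gives I = A − B/2 + 1 = 13 − 4/2 + 1 = 12, so the closed region contains I + B = 12 + 4 = 16 lattice points.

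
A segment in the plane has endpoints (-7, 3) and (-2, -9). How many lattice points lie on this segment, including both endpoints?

The number of lattice points on a segment between lattice points is gcd(|Δx|,|Δy|) + 1 = gcd(5,12) + 1 = 1 + 1 = 2.

2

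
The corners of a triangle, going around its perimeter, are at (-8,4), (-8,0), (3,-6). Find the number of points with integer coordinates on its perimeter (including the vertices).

6

Summing gcd(|Δx|,|Δy|) over the edges gives the boundary count: gcd(0,4) + gcd(11,6) + gcd(11,10) = 4+1+1 = 6.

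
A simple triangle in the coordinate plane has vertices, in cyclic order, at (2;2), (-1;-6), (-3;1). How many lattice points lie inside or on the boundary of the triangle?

21

The shoelace formula gives twice the area as |(2·(-6) − (-1)·2) + ((-1)·1 − (-3)·(-6)) + ((-3)·2 − 2·1)| = 37, so the area is 18.5.
Summing gcd(|Δx|,|Δy|) over the edges gives the boundary count: gcd(3,8) + gcd(2,7) + gcd(5,1) = 1+1+1 = 3.
Pick's theorem gives I = A − B/2 + 1 = 18.5 − 3/2 + 1 = 18, so the closed region contains I + B = 18 + 3 = 21 lattice points.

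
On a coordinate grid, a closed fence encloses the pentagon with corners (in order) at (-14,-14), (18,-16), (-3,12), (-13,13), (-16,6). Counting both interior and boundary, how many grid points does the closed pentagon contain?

607

The shoelace formula gives twice the area as |((-14)·(-16) − 18·(-14)) + (18·12 − (-3)·(-16)) + ((-3)·13 − (-13)·12) + ((-13)·6 − (-16)·13) + ((-16)·(-14) − (-14)·6)| = 1199, so the area is 1199/2.
Summing gcd(|Δx|,|Δy|) over the edges gives the boundary count: gcd(32,2) + gcd(21,28) + gcd(10,1) + gcd(3,7) + gcd(2,20) = 2+7+1+1+2 = 13.
Pick's theorem gives I = A − B/2 + 1 = 1199/2 − 13/2 + 1 = 594, so the closed region contains I + B = 594 + 13 = 607 lattice points.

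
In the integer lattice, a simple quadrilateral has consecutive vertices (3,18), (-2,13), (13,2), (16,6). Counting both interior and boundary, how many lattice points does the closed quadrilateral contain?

114

Using the shoelace formula, 2A = |[3·13 − (-2)·18] + [(-2)·2 − 13·13] + [13·6 − 16·2] + [16·18 − 3·6]| = 218, so the area is 109.
Summing gcd(|Δx|,|Δy|) over the edges gives the boundary count: gcd(5,5) + gcd(15,11) + gcd(3,4) + gcd(13,12) = 5+1+1+1 = 8.
Pick's theorem gives I = A − B/2 + 1 = 109 − 8/2 + 1 = 106, so the closed region contains I + B = 106 + 8 = 114 lattice points.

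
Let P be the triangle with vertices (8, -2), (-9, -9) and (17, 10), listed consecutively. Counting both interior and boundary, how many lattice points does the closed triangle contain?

74

Using the shoelace formula, 2A = |[8·(-9) − (-9)·(-2)] + [(-9)·10 − 17·(-9)] + [17·(-2) − 8·10]| = 141, so the area is 141/2.
Summing gcd(|Δx|,|Δy|) over the edges gives the boundary count: gcd(17,7) + gcd(26,19) + gcd(9,12) = 1+1+3 = 5.
Pick's theorem gives I = A − B/2 + 1 = 141/2 − 5/2 + 1 = 69, so the closed region contains I + B = 69 + 5 = 74 lattice points.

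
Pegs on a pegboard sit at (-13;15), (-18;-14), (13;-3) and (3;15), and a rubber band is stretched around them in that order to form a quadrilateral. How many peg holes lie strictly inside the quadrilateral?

557

Using the shoelace formula, 2A = |[(-13)·(-14) − (-18)·15] + [(-18)·(-3) − 13·(-14)] + [13·15 − 3·(-3)] + [3·15 − (-13)·15]| = 1132, so the area is 566.
The number of boundary lattice points is Σ gcd(|Δx|,|Δy|) = gcd(5,29) + gcd(31,11) + gcd(10,18) + gcd(16,0) = 1+1+2+16 = 20.
Pick's theorem gives I = A − B/2 + 1 = 566 − 20/2 + 1 = 557.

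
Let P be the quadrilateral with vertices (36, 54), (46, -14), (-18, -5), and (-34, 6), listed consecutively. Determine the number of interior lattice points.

The shoelace formula gives twice the area as |(36·(-14) − 46·54) + (46·(-5) − (-18)·(-14)) + ((-18)·6 − (-34)·(-5)) + ((-34)·54 − 36·6)| = 5800, so the area is 2900.
Along each edge there are gcd(|Δx|,|Δy|)+1 lattice points, so counting each shared vertex once the boundary has gcd(10,68) + gcd(64,9) + gcd(16,11) + gcd(70,48) = 2+1+1+2 = 6.
Pick's theorem gives I = A − B/2 + 1 = 2900 − 6/2 + 1 = 2898.

2898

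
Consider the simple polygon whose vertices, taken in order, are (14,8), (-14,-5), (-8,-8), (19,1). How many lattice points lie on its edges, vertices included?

Summing gcd(|Δx|,|Δy|) over the edges gives the boundary count: gcd(28,13) + gcd(6,3) + gcd(27,9) + gcd(5,7) = 1+3+9+1 = 14.

14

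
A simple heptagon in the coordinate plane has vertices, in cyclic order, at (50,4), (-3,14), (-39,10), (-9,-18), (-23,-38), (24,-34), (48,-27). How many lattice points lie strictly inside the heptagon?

3079

By the shoelace formula, twice the signed area is |(50·14 − (-3)·4) + ((-3)·10 − (-39)·14) + ((-39)·(-18) − (-9)·10) + ((-9)·(-38) − (-23)·(-18)) + ((-23)·(-34) − 24·(-38)) + (24·(-27) − 48·(-34)) + (48·4 − 50·(-27))| = 6168, so the area is 3084.
Summing gcd(|Δx|,|Δy|) over the edges gives the boundary count: gcd(53,10) + gcd(36,4) + gcd(30,28) + gcd(14,20) + gcd(47,4) + gcd(24,7) + gcd(2,31) = 1+4+2+2+1+1+1 = 12.
By Pick's theorem A = I + B/2 − 1, so I = 3084 − 12/2 + 1 = 3079.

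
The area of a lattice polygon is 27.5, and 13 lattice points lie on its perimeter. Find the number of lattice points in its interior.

From Pick's theorem, I = A − B/2 + 1 = 27.5 − 13/2 + 1 = 22.

22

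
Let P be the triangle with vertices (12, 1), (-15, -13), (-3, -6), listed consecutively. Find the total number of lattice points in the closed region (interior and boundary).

The shoelace formula gives twice the area as |[12·(-13) − (-15)·1] + [(-15)·(-6) − (-3)·(-13)] + [(-3)·1 − 12·(-6)]| = 21, so the area is 10.5.
Summing gcd(|Δx|,|Δy|) over the edges gives the boundary count: gcd(27,14) + gcd(12,7) + gcd(15,7) = 1+1+1 = 3.
Pick's theorem gives I = A − B/2 + 1 = 10.5 − 3/2 + 1 = 10, so the closed region contains I + B = 10 + 3 = 13 lattice points.

13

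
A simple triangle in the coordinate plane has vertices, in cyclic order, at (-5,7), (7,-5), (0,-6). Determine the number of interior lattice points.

42

The shoelace formula gives twice the area as |((-5)·(-5) − 7·7) + (7·(-6) − 0·(-5)) + (0·7 − (-5)·(-6))| = 96, so the area is 48.
Summing gcd(|Δx|,|Δy|) over the edges gives the boundary count: gcd(12,12) + gcd(7,1) + gcd(5,13) = 12+1+1 = 14.
By Pick's theorem A = I + B/2 − 1, so I = 48 − 14/2 + 1 = 42.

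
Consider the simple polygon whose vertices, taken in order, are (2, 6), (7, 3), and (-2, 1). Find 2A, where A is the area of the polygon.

37

Using the shoelace formula, 2A = |[2·3 − 7·6] + [7·1 − (-2)·3] + [(-2)·6 − 2·1]| = 37, so the area is 18.5.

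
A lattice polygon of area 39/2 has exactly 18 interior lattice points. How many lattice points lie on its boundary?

Pick's theorem gives A = I + B/2 − 1, so B = 2(A − I + 1) = 2(39/2 − 18 + 1) = 5.

5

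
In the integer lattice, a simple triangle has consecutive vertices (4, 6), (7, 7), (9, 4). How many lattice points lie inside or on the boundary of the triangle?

8

Using the shoelace formula, 2A = |(4·7 − 7·6) + (7·4 − 9·7) + (9·6 − 4·4)| = 11, so the area is 5.5.
Summing gcd(|Δx|,|Δy|) over the edges gives the boundary count: gcd(3,1) + gcd(2,3) + gcd(5,2) = 1+1+1 = 3.
Pick's theorem gives I = A − B/2 + 1 = 5.5 − 3/2 + 1 = 5, so the closed region contains I + B = 5 + 3 = 8 lattice points.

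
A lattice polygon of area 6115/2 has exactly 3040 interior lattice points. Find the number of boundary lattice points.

Pick's theorem gives A = I + B/2 − 1, so B = 2(A − I + 1) = 2(6115/2 − 3040 + 1) = 37.

37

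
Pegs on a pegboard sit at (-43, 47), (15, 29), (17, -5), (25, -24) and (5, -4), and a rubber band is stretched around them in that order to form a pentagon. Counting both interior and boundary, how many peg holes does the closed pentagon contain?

The shoelace formula gives twice the area as |((-43)·29 − 15·47) + (15·(-5) − 17·29) + (17·(-24) − 25·(-5)) + (25·(-4) − 5·(-24)) + (5·47 − (-43)·(-4))| = 2720, so the area is 1360.
Summing gcd(|Δx|,|Δy|) over the edges gives the boundary count: gcd(58,18) + gcd(2,34) + gcd(8,19) + gcd(20,20) + gcd(48,51) = 2+2+1+20+3 = 28.
Pick's theorem gives I = A − B/2 + 1 = 1360 − 28/2 + 1 = 1347, so the closed region contains I + B = 1347 + 28 = 1375 lattice points.

1375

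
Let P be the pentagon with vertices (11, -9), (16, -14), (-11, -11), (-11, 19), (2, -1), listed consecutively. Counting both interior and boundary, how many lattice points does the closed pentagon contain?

The shoelace formula gives twice the area as |[11·(-14) − 16·(-9)] + [16·(-11) − (-11)·(-14)] + [(-11)·19 − (-11)·(-11)] + [(-11)·(-1) − 2·19] + [2·(-9) − 11·(-1)]| = 704, so the area is 352.
The number of boundary lattice points is Σ gcd(|Δx|,|Δy|) = gcd(5,5) + gcd(27,3) + gcd(0,30) + gcd(13,20) + gcd(9,8) = 5+3+30+1+1 = 40.
Pick's theorem gives I = A − B/2 + 1 = 352 − 40/2 + 1 = 333, so the closed region contains I + B = 333 + 40 = 373 lattice points.

373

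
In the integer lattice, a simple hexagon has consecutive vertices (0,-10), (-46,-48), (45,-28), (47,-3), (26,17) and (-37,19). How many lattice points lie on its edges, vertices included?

7

Summing gcd(|Δx|,|Δy|) over the edges gives the boundary count: gcd(46,38) + gcd(91,20) + gcd(2,25) + gcd(21,20) + gcd(63,2) + gcd(37,29) = 2+1+1+1+1+1 = 7.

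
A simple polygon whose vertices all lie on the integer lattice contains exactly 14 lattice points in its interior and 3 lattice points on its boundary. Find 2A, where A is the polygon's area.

By Pick's theorem, A = I + B/2 − 1 = 14 + 3/2 − 1 = 29/2.
Hence 2A = 29.

29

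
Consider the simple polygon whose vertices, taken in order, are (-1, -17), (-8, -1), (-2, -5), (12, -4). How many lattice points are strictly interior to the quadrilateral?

111

The shoelace formula gives twice the area as |[(-1)·(-1) − (-8)·(-17)] + [(-8)·(-5) − (-2)·(-1)] + [(-2)·(-4) − 12·(-5)] + [12·(-17) − (-1)·(-4)]| = 237, so the area is 237/2.
The number of boundary lattice points is Σ gcd(|Δx|,|Δy|) = gcd(7,16) + gcd(6,4) + gcd(14,1) + gcd(13,13) = 1+2+1+13 = 17.
By Pick's theorem A = I + B/2 − 1, so I = 237/2 − 17/2 + 1 = 111.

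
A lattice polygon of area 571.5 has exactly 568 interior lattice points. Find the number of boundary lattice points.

9

Pick's theorem gives A = I + B/2 − 1, so B = 2(A − I + 1) = 2(571.5 − 568 + 1) = 9.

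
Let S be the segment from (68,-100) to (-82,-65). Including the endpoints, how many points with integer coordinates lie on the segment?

6

The number of lattice points on a segment between lattice points is gcd(|Δx|,|Δy|) + 1 = gcd(150,35) + 1 = 5 + 1 = 6.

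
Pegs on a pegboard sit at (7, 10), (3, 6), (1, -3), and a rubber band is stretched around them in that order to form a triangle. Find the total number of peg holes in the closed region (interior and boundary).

18

By the shoelace formula, twice the signed area is |[7·6 − 3·10] + [3·(-3) − 1·6] + [1·10 − 7·(-3)]| = 28, so the area is 14.
Along each edge there are gcd(|Δx|,|Δy|)+1 lattice points, so counting each shared vertex once the boundary has gcd(4,4) + gcd(2,9) + gcd(6,13) = 4+1+1 = 6.
Pick's theorem gives I = A − B/2 + 1 = 14 − 6/2 + 1 = 12, so the closed region contains I + B = 12 + 6 = 18 lattice points.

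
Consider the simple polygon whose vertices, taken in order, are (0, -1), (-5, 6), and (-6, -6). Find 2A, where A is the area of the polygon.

The shoelace formula gives twice the area as |[0·6 − (-5)·(-1)] + [(-5)·(-6) − (-6)·6] + [(-6)·(-1) − 0·(-6)]| = 67, so the area is 33.5.

67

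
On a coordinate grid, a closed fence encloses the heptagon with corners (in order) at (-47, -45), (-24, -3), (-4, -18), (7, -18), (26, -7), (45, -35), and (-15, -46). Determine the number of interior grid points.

By the shoelace formula, twice the signed area is |((-47)·(-3) − (-24)·(-45)) + ((-24)·(-18) − (-4)·(-3)) + ((-4)·(-18) − 7·(-18)) + (7·(-7) − 26·(-18)) + (26·(-35) − 45·(-7)) + (45·(-46) − (-15)·(-35)) + ((-15)·(-45) − (-47)·(-46))| = 4579, so the area is 4579/2.
Summing gcd(|Δx|,|Δy|) over the edges gives the boundary count: gcd(23,42) + gcd(20,15) + gcd(11,0) + gcd(19,11) + gcd(19,28) + gcd(60,11) + gcd(32,1) = 1+5+11+1+1+1+1 = 21.
By Pick's theorem A = I + B/2 − 1, so I = 4579/2 − 21/2 + 1 = 2280.

2280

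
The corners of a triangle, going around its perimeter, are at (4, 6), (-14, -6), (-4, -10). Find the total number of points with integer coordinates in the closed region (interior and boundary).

The shoelace formula gives twice the area as |(4·(-6) − (-14)·6) + ((-14)·(-10) − (-4)·(-6)) + ((-4)·6 − 4·(-10))| = 192, so the area is 96.
Along each edge there are gcd(|Δx|,|Δy|)+1 lattice points, so counting each shared vertex once the boundary has gcd(18,12) + gcd(10,4) + gcd(8,16) = 6+2+8 = 16.
Pick's theorem gives I = A − B/2 + 1 = 96 − 16/2 + 1 = 89, so the closed region contains I + B = 89 + 16 = 105 lattice points.

105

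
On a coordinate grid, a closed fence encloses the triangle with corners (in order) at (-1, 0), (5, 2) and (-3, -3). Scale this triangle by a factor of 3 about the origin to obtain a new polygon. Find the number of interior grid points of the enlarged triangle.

The shoelace formula gives twice the area as |((-1)·2 − 5·0) + (5·(-3) − (-3)·2) + ((-3)·0 − (-1)·(-3))| = 14, so the area is 7.
Summing gcd(|Δx|,|Δy|) over the edges gives the boundary count: gcd(6,2) + gcd(8,5) + gcd(2,3) = 2+1+1 = 4.
Scaling by 3 multiplies the area by 3² = 9 (so the new area is 63) and multiplies the boundary lattice-point count by 3, giving 12.
By Pick's theorem, the interior count of the dilated polygon is 63 − 12/2 + 1 = 58.

58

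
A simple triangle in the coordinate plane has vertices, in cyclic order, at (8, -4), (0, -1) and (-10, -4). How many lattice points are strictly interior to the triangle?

18

Using the shoelace formula, 2A = |[8·(-1) − 0·(-4)] + [0·(-4) − (-10)·(-1)] + [(-10)·(-4) − 8·(-4)]| = 54, so the area is 27.
Summing gcd(|Δx|,|Δy|) over the edges gives the boundary count: gcd(8,3) + gcd(10,3) + gcd(18,0) = 1+1+18 = 20.
Pick's theorem gives I = A − B/2 + 1 = 27 − 20/2 + 1 = 18.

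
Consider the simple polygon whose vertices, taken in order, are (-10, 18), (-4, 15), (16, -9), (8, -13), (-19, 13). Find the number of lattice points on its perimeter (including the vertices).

13

Along each edge there are gcd(|Δx|,|Δy|)+1 lattice points, so counting each shared vertex once the boundary has gcd(6,3) + gcd(20,24) + gcd(8,4) + gcd(27,26) + gcd(9,5) = 3+4+4+1+1 = 13.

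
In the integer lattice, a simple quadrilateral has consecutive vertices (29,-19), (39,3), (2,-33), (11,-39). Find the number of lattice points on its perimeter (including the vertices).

8

The number of boundary lattice points is Σ gcd(|Δx|,|Δy|) = gcd(10,22) + gcd(37,36) + gcd(9,6) + gcd(18,20) = 2+1+3+2 = 8.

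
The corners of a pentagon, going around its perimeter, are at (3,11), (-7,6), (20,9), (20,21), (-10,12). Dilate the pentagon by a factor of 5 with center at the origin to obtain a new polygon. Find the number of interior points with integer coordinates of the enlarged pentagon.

5641

By the shoelace formula, twice the signed area is |[3·6 − (-7)·11] + [(-7)·9 − 20·6] + [20·21 − 20·9] + [20·12 − (-10)·21] + [(-10)·11 − 3·12]| = 456, so the area is 228.
Along each edge there are gcd(|Δx|,|Δy|)+1 lattice points, so counting each shared vertex once the boundary has gcd(10,5) + gcd(27,3) + gcd(0,12) + gcd(30,9) + gcd(13,1) = 5+3+12+3+1 = 24.
Scaling by 5 multiplies the area by 5² = 25 (so the new area is 5700) and multiplies the boundary lattice-point count by 5, giving 120.
By Pick's theorem, the interior count of the dilated polygon is 5700 − 120/2 + 1 = 5641.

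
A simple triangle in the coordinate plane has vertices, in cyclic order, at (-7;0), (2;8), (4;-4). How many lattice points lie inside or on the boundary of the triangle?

65

The shoelace formula gives twice the area as |[(-7)·8 − 2·0] + [2·(-4) − 4·8] + [4·0 − (-7)·(-4)]| = 124, so the area is 62.
Along each edge there are gcd(|Δx|,|Δy|)+1 lattice points, so counting each shared vertex once the boundary has gcd(9,8) + gcd(2,12) + gcd(11,4) = 1+2+1 = 4.
Pick's theorem gives I = A − B/2 + 1 = 62 − 4/2 + 1 = 61, so the closed region contains I + B = 61 + 4 = 65 lattice points.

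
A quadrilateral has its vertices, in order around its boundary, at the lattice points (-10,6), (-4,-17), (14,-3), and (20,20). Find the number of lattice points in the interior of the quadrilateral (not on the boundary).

550

By the shoelace formula, twice the signed area is |[(-10)·(-17) − (-4)·6] + [(-4)·(-3) − 14·(-17)] + [14·20 − 20·(-3)] + [20·6 − (-10)·20]| = 1104, so the area is 552.
The number of boundary lattice points is Σ gcd(|Δx|,|Δy|) = gcd(6,23) + gcd(18,14) + gcd(6,23) + gcd(30,14) = 1+2+1+2 = 6.
Pick's theorem gives I = A − B/2 + 1 = 552 − 6/2 + 1 = 550.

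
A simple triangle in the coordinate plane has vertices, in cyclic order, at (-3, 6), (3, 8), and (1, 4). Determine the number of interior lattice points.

The shoelace formula gives twice the area as |[(-3)·8 − 3·6] + [3·4 − 1·8] + [1·6 − (-3)·4]| = 20, so the area is 10.
Along each edge there are gcd(|Δx|,|Δy|)+1 lattice points, so counting each shared vertex once the boundary has gcd(6,2) + gcd(2,4) + gcd(4,2) = 2+2+2 = 6.
By Pick's theorem A = I + B/2 − 1, so I = 10 − 6/2 + 1 = 8.

8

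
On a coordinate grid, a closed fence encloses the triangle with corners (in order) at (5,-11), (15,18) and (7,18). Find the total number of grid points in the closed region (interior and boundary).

The shoelace formula gives twice the area as |[5·18 − 15·(-11)] + [15·18 − 7·18] + [7·(-11) − 5·18]| = 232, so the area is 116.
Summing gcd(|Δx|,|Δy|) over the edges gives the boundary count: gcd(10,29) + gcd(8,0) + gcd(2,29) = 1+8+1 = 10.
Pick's theorem gives I = A − B/2 + 1 = 116 − 10/2 + 1 = 112, so the closed region contains I + B = 112 + 10 = 122 lattice points.

122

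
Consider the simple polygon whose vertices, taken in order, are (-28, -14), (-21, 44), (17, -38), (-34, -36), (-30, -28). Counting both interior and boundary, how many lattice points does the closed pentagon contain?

1942

By the shoelace formula, twice the signed area is |[(-28)·44 − (-21)·(-14)] + [(-21)·(-38) − 17·44] + [17·(-36) − (-34)·(-38)] + [(-34)·(-28) − (-30)·(-36)] + [(-30)·(-14) − (-28)·(-28)]| = 3872, so the area is 1936.
Summing gcd(|Δx|,|Δy|) over the edges gives the boundary count: gcd(7,58) + gcd(38,82) + gcd(51,2) + gcd(4,8) + gcd(2,14) = 1+2+1+4+2 = 10.
Pick's theorem gives I = A − B/2 + 1 = 1936 − 10/2 + 1 = 1932, so the closed region contains I + B = 1932 + 10 = 1942 lattice points.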